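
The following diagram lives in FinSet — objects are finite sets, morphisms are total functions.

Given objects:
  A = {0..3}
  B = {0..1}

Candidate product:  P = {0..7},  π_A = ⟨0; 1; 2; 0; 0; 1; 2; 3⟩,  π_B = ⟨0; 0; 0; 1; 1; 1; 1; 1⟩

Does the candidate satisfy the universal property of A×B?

Answer: NOT A VALID PRODUCT — duplicate pair at indices 4,3

Work:
|A|·|B| = 4·2 = 8;  |P| = 8
Check the pairing map k ↦ (π_A(k), π_B(k)):
  0 ↦ (0,0)
  1 ↦ (1,0)
  2 ↦ (2,0)
  3 ↦ (0,1)
  4 ↦ (0,1)  ✗ repeats pair of k=3
  5 ↦ (1,1)
  6 ↦ (2,1)
  7 ↦ (3,1)
distinct pairs in image: 7 / 8 needed
  → (0,1) hit at k=3 and k=4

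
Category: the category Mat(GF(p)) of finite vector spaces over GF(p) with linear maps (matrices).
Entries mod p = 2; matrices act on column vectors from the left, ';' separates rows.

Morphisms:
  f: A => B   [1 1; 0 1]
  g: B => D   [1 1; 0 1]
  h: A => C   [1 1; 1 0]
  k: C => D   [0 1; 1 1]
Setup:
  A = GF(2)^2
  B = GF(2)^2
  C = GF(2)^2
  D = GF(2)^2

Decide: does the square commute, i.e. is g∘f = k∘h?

Path 1 = f;g:
  e0=[1,0] f=>[1,0] g=>[1,0]
  e1=[0,1] f=>[1,1] g=>[0,1]
  result₁ = [1 0; 0 1]
Path 2 = h;k:
  e0=[1,0] h=>[1,1] k=>[1,0]
  e1=[0,1] h=>[1,0] k=>[0,1]
  result₂ = [1 0; 0 1]
Equal? equal; square commutes

Answer: COMMUTES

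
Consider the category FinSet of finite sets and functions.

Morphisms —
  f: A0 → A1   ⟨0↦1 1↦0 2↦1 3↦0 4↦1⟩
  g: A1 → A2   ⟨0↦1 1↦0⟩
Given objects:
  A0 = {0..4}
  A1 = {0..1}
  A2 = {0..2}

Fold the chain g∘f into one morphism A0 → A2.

Answer: ⟨0↦0 1↦1 2↦0 3↦1 4↦0⟩

Derivation:
  0 f→1 g→0
  1 f→0 g→1
  2 f→1 g→0
  3 f→0 g→1
  4 f→1 g→0
⟦path⟧: ⟨0↦0 1↦1 2↦0 3↦1 4↦0⟩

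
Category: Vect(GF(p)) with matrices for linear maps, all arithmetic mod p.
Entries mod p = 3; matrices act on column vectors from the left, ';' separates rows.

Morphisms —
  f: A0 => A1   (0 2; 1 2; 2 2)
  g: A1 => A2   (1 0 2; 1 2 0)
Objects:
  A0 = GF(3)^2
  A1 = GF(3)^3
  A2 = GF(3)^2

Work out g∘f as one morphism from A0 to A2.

  e0=(1,0) f=>(0,1,2) g=>(1,2)
  e1=(0,1) f=>(2,2,2) g=>(0,0)
⟦path⟧: (1 0; 2 0)

Answer: (1 0; 2 0)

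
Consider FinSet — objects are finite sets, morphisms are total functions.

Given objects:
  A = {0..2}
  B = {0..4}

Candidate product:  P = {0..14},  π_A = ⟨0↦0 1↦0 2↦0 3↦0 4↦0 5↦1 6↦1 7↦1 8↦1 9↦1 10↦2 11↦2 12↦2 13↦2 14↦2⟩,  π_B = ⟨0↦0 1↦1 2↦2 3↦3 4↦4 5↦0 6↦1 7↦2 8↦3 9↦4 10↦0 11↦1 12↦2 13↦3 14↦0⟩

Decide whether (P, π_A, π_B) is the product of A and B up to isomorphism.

|A|·|B| = 3·5 = 15;  |P| = 15
Check the pairing map k ↦ (π_A(k), π_B(k)):
  0 ↦ (0,0)
  1 ↦ (0,1)
  2 ↦ (0,2)
  3 ↦ (0,3)
  4 ↦ (0,4)
  5 ↦ (1,0)
  6 ↦ (1,1)
  7 ↦ (1,2)
  8 ↦ (1,3)
  9 ↦ (1,4)
  10 ↦ (2,0)
  11 ↦ (2,1)
  12 ↦ (2,2)
  13 ↦ (2,3)
  14 ↦ (2,0)  ✗ repeats pair of k=10
distinct pairs in image: 14 / 15 needed
  → (2,0) hit at k=10 and k=14

Answer: NOT A VALID PRODUCT — duplicate pair at indices 10,14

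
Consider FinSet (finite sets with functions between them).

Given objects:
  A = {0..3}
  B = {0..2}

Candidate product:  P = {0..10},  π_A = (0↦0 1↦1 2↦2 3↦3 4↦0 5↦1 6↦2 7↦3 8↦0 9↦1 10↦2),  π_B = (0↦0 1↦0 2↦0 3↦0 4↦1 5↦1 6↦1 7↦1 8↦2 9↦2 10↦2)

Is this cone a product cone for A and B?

|A|·|B| = 4·3 = 12;  |P| = 11
  → cardinalities differ; no bijection possible.

Answer: NOT A VALID PRODUCT — |P|=11 ≠ |A|·|B|=12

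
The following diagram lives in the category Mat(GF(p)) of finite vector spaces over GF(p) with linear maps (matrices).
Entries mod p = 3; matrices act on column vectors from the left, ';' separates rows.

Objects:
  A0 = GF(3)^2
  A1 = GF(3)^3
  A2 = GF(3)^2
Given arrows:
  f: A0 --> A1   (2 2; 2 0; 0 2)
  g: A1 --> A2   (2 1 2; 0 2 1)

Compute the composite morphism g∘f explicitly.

Answer: (0 2; 1 2)

Derivation:
  e0=(1,0) f-->(2,2,0) g-->(0,1)
  e1=(0,1) f-->(2,0,2) g-->(2,2)
⟦path⟧: (0 2; 1 2)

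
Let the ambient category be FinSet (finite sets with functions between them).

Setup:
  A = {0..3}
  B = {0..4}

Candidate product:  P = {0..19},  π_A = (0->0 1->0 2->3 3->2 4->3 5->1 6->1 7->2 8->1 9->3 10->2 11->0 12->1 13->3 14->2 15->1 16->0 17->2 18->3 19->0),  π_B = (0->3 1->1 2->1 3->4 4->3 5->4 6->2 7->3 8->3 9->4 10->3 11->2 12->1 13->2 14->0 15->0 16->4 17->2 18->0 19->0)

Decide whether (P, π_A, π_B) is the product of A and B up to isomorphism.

|A|·|B| = 4·5 = 20;  |P| = 20
Check the pairing map k ↦ (π_A(k), π_B(k)):
  0 -> (0,3)
  1 -> (0,1)
  2 -> (3,1)
  3 -> (2,4)
  4 -> (3,3)
  5 -> (1,4)
  6 -> (1,2)
  7 -> (2,3)
  8 -> (1,3)
  9 -> (3,4)
  10 -> (2,3)  ✗ repeats pair of k=7
  11 -> (0,2)
  12 -> (1,1)
  13 -> (3,2)
  14 -> (2,0)
  15 -> (1,0)
  16 -> (0,4)
  17 -> (2,2)
  18 -> (3,0)
  19 -> (0,0)
distinct pairs in image: 19 / 20 needed
  → (2,3) hit at k=7 and k=10

Answer: NOT A VALID PRODUCT — duplicate pair at indices 7,10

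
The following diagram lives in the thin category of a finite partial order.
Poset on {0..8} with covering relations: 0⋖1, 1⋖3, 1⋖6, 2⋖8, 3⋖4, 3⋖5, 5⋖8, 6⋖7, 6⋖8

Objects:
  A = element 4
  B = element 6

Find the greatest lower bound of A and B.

Answer: A∧B = 1

Work:
Common predecessors of 4,6: {0,1}
  0 ⊑ 1
  1 ⊑ 1
glb = 1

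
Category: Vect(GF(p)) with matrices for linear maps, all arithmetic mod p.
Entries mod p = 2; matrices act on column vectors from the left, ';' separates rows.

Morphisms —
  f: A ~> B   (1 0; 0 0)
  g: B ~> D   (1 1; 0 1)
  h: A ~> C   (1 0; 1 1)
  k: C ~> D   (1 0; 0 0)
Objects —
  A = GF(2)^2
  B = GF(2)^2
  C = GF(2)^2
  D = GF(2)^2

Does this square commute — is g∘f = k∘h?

Answer: COMMUTES

Derivation:
1) trace f;g:
  e0=[1,0] f~>[1,0] g~>[1,0]
  e1=[0,1] f~>[0,0] g~>[0,0]
  result₁ = (1 0; 0 0)
2) trace h;k:
  e0=[1,0] h~>[1,1] k~>[1,0]
  e1=[0,1] h~>[0,1] k~>[0,0]
  result₂ = (1 0; 0 0)
Equal? equal; square commutes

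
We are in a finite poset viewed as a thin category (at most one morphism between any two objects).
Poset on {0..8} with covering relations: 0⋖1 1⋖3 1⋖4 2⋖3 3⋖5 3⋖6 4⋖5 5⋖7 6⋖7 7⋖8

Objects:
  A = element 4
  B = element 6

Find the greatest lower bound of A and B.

Answer: A∧B = 1

Work:
{x : x⊑A ∧ x⊑B} = {0,1}  (A=4, B=6)
  0 ⊑ 1
  1 ⊑ 1
glb = 1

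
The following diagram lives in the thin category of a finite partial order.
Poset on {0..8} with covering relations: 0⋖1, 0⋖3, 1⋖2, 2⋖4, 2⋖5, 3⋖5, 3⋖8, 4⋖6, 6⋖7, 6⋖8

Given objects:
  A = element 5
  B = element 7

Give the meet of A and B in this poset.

Answer: A∧B = 2

Derivation:
Common predecessors of 5,7: {0,1,2}
  0 <= 2
  1 <= 2
  2 <= 2
glb = 2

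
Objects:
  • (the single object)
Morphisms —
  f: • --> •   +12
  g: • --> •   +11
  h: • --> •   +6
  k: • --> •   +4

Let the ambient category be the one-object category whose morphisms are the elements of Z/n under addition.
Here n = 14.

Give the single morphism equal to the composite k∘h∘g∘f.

Answer: +5

Derivation:
  0 +12≡12 +11≡9 +6≡1 +4≡5  (mod 14)
result: +5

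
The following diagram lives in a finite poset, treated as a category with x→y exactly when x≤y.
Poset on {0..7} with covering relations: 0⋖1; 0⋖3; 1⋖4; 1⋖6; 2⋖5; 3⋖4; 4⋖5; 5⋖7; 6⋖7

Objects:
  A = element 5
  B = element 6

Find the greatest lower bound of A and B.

{x : x<=A ∧ x<=B} = {0,1}  (A=5, B=6)
  0 <= 1
  1 <= 1
glb = 1

Answer: A∧B = 1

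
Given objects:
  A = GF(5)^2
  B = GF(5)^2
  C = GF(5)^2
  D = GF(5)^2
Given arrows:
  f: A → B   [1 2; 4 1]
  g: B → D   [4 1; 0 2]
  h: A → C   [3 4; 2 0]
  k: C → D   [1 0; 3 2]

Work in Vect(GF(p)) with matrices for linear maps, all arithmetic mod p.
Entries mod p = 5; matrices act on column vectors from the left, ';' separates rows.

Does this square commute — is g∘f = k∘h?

Answer: COMMUTES

Derivation:
1) trace f;g:
  e0=⟨1,0⟩ f→⟨1,4⟩ g→⟨3,3⟩
  e1=⟨0,1⟩ f→⟨2,1⟩ g→⟨4,2⟩
  result₁ = [3 4; 3 2]
2) trace h;k:
  e0=⟨1,0⟩ h→⟨3,2⟩ k→⟨3,3⟩
  e1=⟨0,1⟩ h→⟨4,0⟩ k→⟨4,2⟩
  result₂ = [3 4; 3 2]
Equal? YES — commutes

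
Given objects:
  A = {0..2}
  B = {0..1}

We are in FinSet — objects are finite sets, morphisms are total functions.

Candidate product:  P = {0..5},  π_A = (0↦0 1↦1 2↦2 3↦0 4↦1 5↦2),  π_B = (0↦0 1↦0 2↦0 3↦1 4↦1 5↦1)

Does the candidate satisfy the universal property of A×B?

Answer: VALID PRODUCT

Trace:
|A|·|B| = 3·2 = 6;  |P| = 6
Check the pairing map k ↦ (π_A(k), π_B(k)):
  0 ↦ (0,0)
  1 ↦ (1,0)
  2 ↦ (2,0)
  3 ↦ (0,1)
  4 ↦ (1,1)
  5 ↦ (2,1)
distinct pairs in image: 6 / 6 needed
  → bijection onto A×B; projections well-typed.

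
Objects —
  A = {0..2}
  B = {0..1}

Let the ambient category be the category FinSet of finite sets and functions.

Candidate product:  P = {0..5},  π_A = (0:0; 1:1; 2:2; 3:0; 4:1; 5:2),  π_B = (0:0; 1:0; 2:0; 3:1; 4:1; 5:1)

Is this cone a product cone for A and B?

|A|·|B| = 3·2 = 6;  |P| = 6
Check the pairing map k ↦ (π_A(k), π_B(k)):
  0 : (0,0)
  1 : (1,0)
  2 : (2,0)
  3 : (0,1)
  4 : (1,1)
  5 : (2,1)
distinct pairs in image: 6 / 6 needed
  → bijection onto A×B; projections well-typed.

Answer: VALID PRODUCT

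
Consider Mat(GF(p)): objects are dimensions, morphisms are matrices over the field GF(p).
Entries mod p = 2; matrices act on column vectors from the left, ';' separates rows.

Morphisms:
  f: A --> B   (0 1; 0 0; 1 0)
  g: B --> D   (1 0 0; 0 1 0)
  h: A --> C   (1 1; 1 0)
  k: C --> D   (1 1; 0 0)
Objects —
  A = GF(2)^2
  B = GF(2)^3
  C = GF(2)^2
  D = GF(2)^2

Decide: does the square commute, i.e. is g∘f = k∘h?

Answer: COMMUTES

Derivation:
Along f;g (path 1):
  e0=[1,0] f-->[0,0,1] g-->[0,0]
  e1=[0,1] f-->[1,0,0] g-->[1,0]
  ⟦path⟧₁ = (0 1; 0 0)
Along h;k (path 2):
  e0=[1,0] h-->[1,1] k-->[0,0]
  e1=[0,1] h-->[1,0] k-->[1,0]
  ⟦path⟧₂ = (0 1; 0 0)
Equal? same morphism ✓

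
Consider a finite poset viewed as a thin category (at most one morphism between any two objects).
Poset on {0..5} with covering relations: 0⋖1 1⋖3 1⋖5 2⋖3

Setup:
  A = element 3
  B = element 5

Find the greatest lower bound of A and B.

{x : x<=A ∧ x<=B} = {0,1}  (A=3, B=5)
  0 <= 1
  1 <= 1
glb = 1

Answer: A∧B = 1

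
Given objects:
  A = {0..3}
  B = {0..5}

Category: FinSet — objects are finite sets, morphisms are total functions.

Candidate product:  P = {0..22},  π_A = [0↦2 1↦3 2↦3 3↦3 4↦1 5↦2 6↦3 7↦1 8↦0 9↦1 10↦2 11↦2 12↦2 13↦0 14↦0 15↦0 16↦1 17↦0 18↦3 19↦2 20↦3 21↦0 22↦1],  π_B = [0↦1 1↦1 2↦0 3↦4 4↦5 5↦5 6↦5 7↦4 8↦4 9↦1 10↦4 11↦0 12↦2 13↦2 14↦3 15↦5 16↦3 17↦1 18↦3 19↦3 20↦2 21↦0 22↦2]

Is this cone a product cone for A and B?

Answer: NOT A VALID PRODUCT — |P|=23 ≠ |A|·|B|=24

Derivation:
|A|·|B| = 4·6 = 24;  |P| = 23
  → cardinalities differ; no bijection possible.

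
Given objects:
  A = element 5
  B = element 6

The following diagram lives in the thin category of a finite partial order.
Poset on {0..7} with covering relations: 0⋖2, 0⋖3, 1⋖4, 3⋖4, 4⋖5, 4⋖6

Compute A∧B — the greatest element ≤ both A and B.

Common predecessors of 5,6: {0,1,3,4}
  0 ≤ 4
  1 ≤ 4
  3 ≤ 4
  4 ≤ 4
glb = 4

Answer: A∧B = 4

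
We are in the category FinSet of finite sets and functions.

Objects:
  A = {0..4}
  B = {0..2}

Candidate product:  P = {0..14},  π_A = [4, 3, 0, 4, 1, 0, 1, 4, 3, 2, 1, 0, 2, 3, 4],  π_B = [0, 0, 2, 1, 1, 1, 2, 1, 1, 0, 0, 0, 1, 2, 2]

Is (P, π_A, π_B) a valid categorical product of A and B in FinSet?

Answer: NOT A VALID PRODUCT — duplicate pair at indices 3,7

Derivation:
|A|·|B| = 5·3 = 15;  |P| = 15
Check the pairing map k ↦ (π_A(k), π_B(k)):
  0 -> (4,0)
  1 -> (3,0)
  2 -> (0,2)
  3 -> (4,1)
  4 -> (1,1)
  5 -> (0,1)
  6 -> (1,2)
  7 -> (4,1)  ✗ repeats pair of k=3
  8 -> (3,1)
  9 -> (2,0)
  10 -> (1,0)
  11 -> (0,0)
  12 -> (2,1)
  13 -> (3,2)
  14 -> (4,2)
distinct pairs in image: 14 / 15 needed
  → (4,1) hit at k=3 and k=7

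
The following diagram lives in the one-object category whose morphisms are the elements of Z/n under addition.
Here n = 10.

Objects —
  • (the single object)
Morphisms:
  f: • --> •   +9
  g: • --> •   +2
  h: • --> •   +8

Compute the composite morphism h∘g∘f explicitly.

Answer: +9

Trace:
  0 +9≡9 +2≡1 +8≡9  (mod 10)
⟦path⟧: +9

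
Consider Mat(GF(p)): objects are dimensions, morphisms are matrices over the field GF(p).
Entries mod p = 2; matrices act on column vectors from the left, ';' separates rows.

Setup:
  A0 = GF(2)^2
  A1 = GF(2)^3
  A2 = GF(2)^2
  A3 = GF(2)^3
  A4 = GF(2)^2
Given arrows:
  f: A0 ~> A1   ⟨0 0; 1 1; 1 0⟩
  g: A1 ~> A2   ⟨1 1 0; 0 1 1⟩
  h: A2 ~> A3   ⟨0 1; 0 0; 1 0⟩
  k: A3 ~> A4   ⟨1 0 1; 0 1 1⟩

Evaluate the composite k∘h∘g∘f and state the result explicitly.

  e0=(1,0) f~>(0,1,1) g~>(1,0) h~>(0,0,1) k~>(1,1)
  e1=(0,1) f~>(0,1,0) g~>(1,1) h~>(1,0,1) k~>(0,1)
result: ⟨1 0; 1 1⟩

Answer: ⟨1 0; 1 1⟩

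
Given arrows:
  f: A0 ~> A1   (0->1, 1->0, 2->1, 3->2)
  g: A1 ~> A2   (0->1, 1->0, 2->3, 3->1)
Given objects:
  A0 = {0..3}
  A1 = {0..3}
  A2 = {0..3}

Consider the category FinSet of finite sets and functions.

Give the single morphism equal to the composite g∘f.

Answer: (0->0, 1->1, 2->0, 3->3)

Trace:
  0 f~>1 g~>0
  1 f~>0 g~>1
  2 f~>1 g~>0
  3 f~>2 g~>3
⟦path⟧: (0->0, 1->1, 2->0, 3->3)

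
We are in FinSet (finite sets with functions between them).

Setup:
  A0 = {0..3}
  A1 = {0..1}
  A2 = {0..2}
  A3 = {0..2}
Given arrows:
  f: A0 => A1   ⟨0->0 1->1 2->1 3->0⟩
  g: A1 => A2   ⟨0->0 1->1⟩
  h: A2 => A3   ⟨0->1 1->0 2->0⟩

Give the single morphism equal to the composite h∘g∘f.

Answer: ⟨0->1 1->0 2->0 3->1⟩

Derivation:
  0 f=>0 g=>0 h=>1
  1 f=>1 g=>1 h=>0
  2 f=>1 g=>1 h=>0
  3 f=>0 g=>0 h=>1
composite: ⟨0->1 1->0 2->0 3->1⟩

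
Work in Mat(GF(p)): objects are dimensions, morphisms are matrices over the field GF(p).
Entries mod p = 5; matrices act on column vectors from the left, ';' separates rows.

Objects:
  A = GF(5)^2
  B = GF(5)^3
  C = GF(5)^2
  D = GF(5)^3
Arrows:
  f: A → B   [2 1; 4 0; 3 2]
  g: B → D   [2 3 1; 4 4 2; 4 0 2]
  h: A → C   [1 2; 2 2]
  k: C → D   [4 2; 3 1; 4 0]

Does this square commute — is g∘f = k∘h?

Answer: DOES NOT COMMUTE

Derivation:
Path 1 = f;g:
  e0=[1,0] f→[2,4,3] g→[4,0,4]
  e1=[0,1] f→[1,0,2] g→[4,3,3]
  composite₁ = [4 4; 0 3; 4 3]
Path 2 = h;k:
  e0=[1,0] h→[1,2] k→[3,0,4]
  e1=[0,1] h→[2,2] k→[2,3,3]
  composite₂ = [3 2; 0 3; 4 3]
Equal? distinct morphisms ✗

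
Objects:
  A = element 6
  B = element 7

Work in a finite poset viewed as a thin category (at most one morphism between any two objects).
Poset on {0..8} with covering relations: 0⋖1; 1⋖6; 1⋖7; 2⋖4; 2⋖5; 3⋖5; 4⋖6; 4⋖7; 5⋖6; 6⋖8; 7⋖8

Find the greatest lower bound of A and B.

Lower bounds of A=6 and B=7: {0,1,2,4}
  maximal lower bounds 1 and 4 are incomparable: neither 1<=4 nor 4<=1
→ no greatest lower bound exists

Answer: NO MEET EXISTS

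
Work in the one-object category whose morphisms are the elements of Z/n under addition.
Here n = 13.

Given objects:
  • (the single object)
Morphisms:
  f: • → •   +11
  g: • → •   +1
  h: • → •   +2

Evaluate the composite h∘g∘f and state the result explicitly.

Answer: +1

Derivation:
  0 +11≡11 +1≡12 +2≡1  (mod 13)
composite: +1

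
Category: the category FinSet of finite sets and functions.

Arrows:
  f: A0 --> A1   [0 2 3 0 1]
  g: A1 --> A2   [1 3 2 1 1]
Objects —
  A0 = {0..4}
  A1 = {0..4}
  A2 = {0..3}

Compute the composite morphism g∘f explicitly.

Answer: [1 2 1 1 3]

Work:
  0 f-->0 g-->1
  1 f-->2 g-->2
  2 f-->3 g-->1
  3 f-->0 g-->1
  4 f-->1 g-->3
⟦path⟧: [1 2 1 1 3]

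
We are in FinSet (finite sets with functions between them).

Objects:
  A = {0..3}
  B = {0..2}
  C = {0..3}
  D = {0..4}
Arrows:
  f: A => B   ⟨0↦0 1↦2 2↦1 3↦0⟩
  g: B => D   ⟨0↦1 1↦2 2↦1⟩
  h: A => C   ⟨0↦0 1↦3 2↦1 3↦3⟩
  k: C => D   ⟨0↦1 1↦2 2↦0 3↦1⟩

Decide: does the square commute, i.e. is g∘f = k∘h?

Path 1 = f;g:
  0 f=>0 g=>1
  1 f=>2 g=>1
  2 f=>1 g=>2
  3 f=>0 g=>1
  ⟦path⟧₁ = ⟨0↦1 1↦1 2↦2 3↦1⟩
Path 2 = h;k:
  0 h=>0 k=>1
  1 h=>3 k=>1
  2 h=>1 k=>2
  3 h=>3 k=>1
  ⟦path⟧₂ = ⟨0↦1 1↦1 2↦2 3↦1⟩
Equal? YES — commutes

Answer: COMMUTES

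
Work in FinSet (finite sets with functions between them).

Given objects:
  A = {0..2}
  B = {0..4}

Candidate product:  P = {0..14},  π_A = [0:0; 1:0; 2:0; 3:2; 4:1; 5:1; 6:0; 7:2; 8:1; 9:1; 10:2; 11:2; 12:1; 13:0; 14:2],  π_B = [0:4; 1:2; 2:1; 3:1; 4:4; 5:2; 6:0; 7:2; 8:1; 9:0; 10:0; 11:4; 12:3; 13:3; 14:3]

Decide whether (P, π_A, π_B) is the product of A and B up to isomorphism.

Answer: VALID PRODUCT

Derivation:
|A|·|B| = 3·5 = 15;  |P| = 15
Check the pairing map k ↦ (π_A(k), π_B(k)):
  0 : (0,4)
  1 : (0,2)
  2 : (0,1)
  3 : (2,1)
  4 : (1,4)
  5 : (1,2)
  6 : (0,0)
  7 : (2,2)
  8 : (1,1)
  9 : (1,0)
  10 : (2,0)
  11 : (2,4)
  12 : (1,3)
  13 : (0,3)
  14 : (2,3)
distinct pairs in image: 15 / 15 needed
  → bijection onto A×B; projections well-typed.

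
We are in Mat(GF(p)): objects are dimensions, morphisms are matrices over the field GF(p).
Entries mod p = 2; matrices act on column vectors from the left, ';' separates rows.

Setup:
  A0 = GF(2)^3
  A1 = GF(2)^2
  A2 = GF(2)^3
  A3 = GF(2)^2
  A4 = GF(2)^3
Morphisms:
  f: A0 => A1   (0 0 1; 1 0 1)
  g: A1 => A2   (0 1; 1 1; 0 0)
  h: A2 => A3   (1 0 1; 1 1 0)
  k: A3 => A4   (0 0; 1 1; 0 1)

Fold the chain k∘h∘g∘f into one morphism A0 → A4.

Answer: (0 0 0; 1 0 0; 0 0 1)

Trace:
  e0=[1,0,0] f=>[0,1] g=>[1,1,0] h=>[1,0] k=>[0,1,0]
  e1=[0,1,0] f=>[0,0] g=>[0,0,0] h=>[0,0] k=>[0,0,0]
  e2=[0,0,1] f=>[1,1] g=>[1,0,0] h=>[1,1] k=>[0,0,1]
composite: (0 0 0; 1 0 0; 0 0 1)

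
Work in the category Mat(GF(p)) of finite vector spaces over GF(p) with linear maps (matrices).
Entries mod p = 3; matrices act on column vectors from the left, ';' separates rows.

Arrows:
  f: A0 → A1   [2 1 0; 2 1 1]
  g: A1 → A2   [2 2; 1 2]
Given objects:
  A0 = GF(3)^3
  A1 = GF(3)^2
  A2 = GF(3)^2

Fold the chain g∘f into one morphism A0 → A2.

  e0=(1,0,0) f→(2,2) g→(2,0)
  e1=(0,1,0) f→(1,1) g→(1,0)
  e2=(0,0,1) f→(0,1) g→(2,2)
composite: [2 1 2; 0 0 2]

Answer: [2 1 2; 0 0 2]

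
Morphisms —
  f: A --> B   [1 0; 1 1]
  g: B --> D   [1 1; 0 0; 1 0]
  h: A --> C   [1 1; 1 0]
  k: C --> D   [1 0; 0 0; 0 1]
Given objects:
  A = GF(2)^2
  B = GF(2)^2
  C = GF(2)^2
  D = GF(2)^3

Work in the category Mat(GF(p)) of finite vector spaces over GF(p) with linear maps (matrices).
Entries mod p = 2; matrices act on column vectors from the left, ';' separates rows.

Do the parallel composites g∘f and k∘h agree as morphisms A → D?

Answer: DOES NOT COMMUTE

Derivation:
Along f;g (path 1):
  e0=(1,0) f-->(1,1) g-->(0,0,1)
  e1=(0,1) f-->(0,1) g-->(1,0,0)
  result₁ = [0 1; 0 0; 1 0]
Along h;k (path 2):
  e0=(1,0) h-->(1,1) k-->(1,0,1)
  e1=(0,1) h-->(1,0) k-->(1,0,0)
  result₂ = [1 1; 0 0; 1 0]
Equal? differ; not commutative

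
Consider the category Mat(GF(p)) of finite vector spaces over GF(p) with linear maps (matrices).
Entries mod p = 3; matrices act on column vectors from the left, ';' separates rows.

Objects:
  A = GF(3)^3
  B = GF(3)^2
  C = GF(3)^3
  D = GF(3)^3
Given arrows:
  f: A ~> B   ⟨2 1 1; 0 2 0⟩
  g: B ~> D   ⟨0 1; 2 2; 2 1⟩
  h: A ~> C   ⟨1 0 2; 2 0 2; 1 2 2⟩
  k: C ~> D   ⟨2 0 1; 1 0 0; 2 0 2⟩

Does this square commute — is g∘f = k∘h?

1) trace f;g:
  e0=(1,0,0) f~>(2,0) g~>(0,1,1)
  e1=(0,1,0) f~>(1,2) g~>(2,0,1)
  e2=(0,0,1) f~>(1,0) g~>(0,2,2)
  result₁ = ⟨0 2 0; 1 0 2; 1 1 2⟩
2) trace h;k:
  e0=(1,0,0) h~>(1,2,1) k~>(0,1,1)
  e1=(0,1,0) h~>(0,0,2) k~>(2,0,1)
  e2=(0,0,1) h~>(2,2,2) k~>(0,2,2)
  result₂ = ⟨0 2 0; 1 0 2; 1 1 2⟩
Equal? YES — commutes

Answer: COMMUTES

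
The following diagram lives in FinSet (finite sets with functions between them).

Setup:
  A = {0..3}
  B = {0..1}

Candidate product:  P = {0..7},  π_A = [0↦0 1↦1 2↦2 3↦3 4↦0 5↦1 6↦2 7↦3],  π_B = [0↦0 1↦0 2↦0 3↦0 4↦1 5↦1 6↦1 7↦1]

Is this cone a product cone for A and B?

|A|·|B| = 4·2 = 8;  |P| = 8
Check the pairing map k ↦ (π_A(k), π_B(k)):
  0 ↦ (0,0)
  1 ↦ (1,0)
  2 ↦ (2,0)
  3 ↦ (3,0)
  4 ↦ (0,1)
  5 ↦ (1,1)
  6 ↦ (2,1)
  7 ↦ (3,1)
distinct pairs in image: 8 / 8 needed
  → bijection onto A×B; projections well-typed.

Answer: VALID PRODUCT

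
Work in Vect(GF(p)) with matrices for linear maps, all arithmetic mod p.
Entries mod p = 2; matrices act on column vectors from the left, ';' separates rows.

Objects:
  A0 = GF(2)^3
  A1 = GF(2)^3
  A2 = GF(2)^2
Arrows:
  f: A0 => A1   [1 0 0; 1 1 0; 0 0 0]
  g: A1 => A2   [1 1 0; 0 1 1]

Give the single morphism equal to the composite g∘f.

  e0=(1,0,0) f=>(1,1,0) g=>(0,1)
  e1=(0,1,0) f=>(0,1,0) g=>(1,1)
  e2=(0,0,1) f=>(0,0,0) g=>(0,0)
result: [0 1 0; 1 1 0]

Answer: [0 1 0; 1 1 0]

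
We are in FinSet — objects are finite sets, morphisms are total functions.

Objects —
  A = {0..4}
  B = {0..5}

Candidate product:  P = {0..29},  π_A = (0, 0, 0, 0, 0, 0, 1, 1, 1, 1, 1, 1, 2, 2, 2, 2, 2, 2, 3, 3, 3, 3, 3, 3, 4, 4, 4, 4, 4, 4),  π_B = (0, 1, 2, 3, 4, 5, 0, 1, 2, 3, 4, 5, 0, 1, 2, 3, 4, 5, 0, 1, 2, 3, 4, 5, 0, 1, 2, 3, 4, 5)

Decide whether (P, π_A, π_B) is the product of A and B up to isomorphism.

|A|·|B| = 5·6 = 30;  |P| = 30
Check the pairing map k ↦ (π_A(k), π_B(k)):
  0 ↦ (0,0)
  1 ↦ (0,1)
  2 ↦ (0,2)
  3 ↦ (0,3)
  4 ↦ (0,4)
  5 ↦ (0,5)
  6 ↦ (1,0)
  7 ↦ (1,1)
  8 ↦ (1,2)
  9 ↦ (1,3)
  10 ↦ (1,4)
  11 ↦ (1,5)
  12 ↦ (2,0)
  13 ↦ (2,1)
  14 ↦ (2,2)
  15 ↦ (2,3)
  16 ↦ (2,4)
  17 ↦ (2,5)
  18 ↦ (3,0)
  19 ↦ (3,1)
  20 ↦ (3,2)
  21 ↦ (3,3)
  22 ↦ (3,4)
  23 ↦ (3,5)
  24 ↦ (4,0)
  25 ↦ (4,1)
  26 ↦ (4,2)
  27 ↦ (4,3)
  28 ↦ (4,4)
  29 ↦ (4,5)
distinct pairs in image: 30 / 30 needed
  → bijection onto A×B; projections well-typed.

Answer: VALID PRODUCT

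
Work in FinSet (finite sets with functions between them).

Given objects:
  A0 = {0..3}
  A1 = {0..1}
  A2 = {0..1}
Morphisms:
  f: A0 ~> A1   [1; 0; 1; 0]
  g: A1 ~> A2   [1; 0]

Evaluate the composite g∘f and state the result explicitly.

Answer: [0; 1; 0; 1]

Trace:
  0 f~>1 g~>0
  1 f~>0 g~>1
  2 f~>1 g~>0
  3 f~>0 g~>1
⟦path⟧: [0; 1; 0; 1]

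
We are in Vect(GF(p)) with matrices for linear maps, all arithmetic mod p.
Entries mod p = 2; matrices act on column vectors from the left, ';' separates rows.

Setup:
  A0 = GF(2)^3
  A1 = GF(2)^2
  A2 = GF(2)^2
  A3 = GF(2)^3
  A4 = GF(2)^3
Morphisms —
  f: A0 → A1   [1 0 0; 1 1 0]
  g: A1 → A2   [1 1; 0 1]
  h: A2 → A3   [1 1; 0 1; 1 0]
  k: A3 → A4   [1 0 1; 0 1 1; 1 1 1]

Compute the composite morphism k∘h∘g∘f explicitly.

  e0=⟨1,0,0⟩ f→⟨1,1⟩ g→⟨0,1⟩ h→⟨1,1,0⟩ k→⟨1,1,0⟩
  e1=⟨0,1,0⟩ f→⟨0,1⟩ g→⟨1,1⟩ h→⟨0,1,1⟩ k→⟨1,0,0⟩
  e2=⟨0,0,1⟩ f→⟨0,0⟩ g→⟨0,0⟩ h→⟨0,0,0⟩ k→⟨0,0,0⟩
result: [1 1 0; 1 0 0; 0 0 0]

Answer: [1 1 0; 1 0 0; 0 0 0]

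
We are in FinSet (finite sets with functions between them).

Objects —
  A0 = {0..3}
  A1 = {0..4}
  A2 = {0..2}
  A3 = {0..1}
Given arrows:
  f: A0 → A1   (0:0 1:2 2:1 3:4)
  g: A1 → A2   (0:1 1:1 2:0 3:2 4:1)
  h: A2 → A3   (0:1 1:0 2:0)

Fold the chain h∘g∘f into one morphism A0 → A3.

  0 f→0 g→1 h→0
  1 f→2 g→0 h→1
  2 f→1 g→1 h→0
  3 f→4 g→1 h→0
composite: (0:0 1:1 2:0 3:0)

Answer: (0:0 1:1 2:0 3:0)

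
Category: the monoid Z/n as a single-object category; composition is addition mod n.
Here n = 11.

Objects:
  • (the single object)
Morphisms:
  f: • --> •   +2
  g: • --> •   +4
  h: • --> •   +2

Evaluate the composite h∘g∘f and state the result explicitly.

Answer: +8

Derivation:
  0 +2≡2 +4≡6 +2≡8  (mod 11)
composite: +8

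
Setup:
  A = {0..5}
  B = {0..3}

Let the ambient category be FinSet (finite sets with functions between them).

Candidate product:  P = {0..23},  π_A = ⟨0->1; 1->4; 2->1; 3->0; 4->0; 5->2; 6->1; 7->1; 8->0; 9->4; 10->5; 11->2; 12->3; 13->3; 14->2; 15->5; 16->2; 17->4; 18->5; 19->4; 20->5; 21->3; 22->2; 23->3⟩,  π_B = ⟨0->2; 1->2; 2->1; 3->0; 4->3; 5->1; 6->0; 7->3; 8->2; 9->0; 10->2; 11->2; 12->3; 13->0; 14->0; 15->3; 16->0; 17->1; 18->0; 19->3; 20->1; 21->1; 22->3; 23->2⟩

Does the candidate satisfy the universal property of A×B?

Answer: NOT A VALID PRODUCT — duplicate pair at indices 16,14

Derivation:
|A|·|B| = 6·4 = 24;  |P| = 24
Check the pairing map k ↦ (π_A(k), π_B(k)):
  0 -> (1,2)
  1 -> (4,2)
  2 -> (1,1)
  3 -> (0,0)
  4 -> (0,3)
  5 -> (2,1)
  6 -> (1,0)
  7 -> (1,3)
  8 -> (0,2)
  9 -> (4,0)
  10 -> (5,2)
  11 -> (2,2)
  12 -> (3,3)
  13 -> (3,0)
  14 -> (2,0)
  15 -> (5,3)
  16 -> (2,0)  ✗ repeats pair of k=14
  17 -> (4,1)
  18 -> (5,0)
  19 -> (4,3)
  20 -> (5,1)
  21 -> (3,1)
  22 -> (2,3)
  23 -> (3,2)
distinct pairs in image: 23 / 24 needed
  → (2,0) hit at k=14 and k=16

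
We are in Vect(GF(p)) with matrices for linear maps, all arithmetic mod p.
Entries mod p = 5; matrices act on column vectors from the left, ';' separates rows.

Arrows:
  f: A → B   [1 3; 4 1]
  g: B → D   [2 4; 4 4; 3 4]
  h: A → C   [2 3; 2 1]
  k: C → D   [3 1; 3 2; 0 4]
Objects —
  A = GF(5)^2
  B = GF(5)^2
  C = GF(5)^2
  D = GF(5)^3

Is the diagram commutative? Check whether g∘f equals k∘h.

1) trace f;g:
  e0=[1,0] f→[1,4] g→[3,0,4]
  e1=[0,1] f→[3,1] g→[0,1,3]
  ⟦path⟧₁ = [3 0; 0 1; 4 3]
2) trace h;k:
  e0=[1,0] h→[2,2] k→[3,0,3]
  e1=[0,1] h→[3,1] k→[0,1,4]
  ⟦path⟧₂ = [3 0; 0 1; 3 4]
Equal? differ; not commutative

Answer: DOES NOT COMMUTE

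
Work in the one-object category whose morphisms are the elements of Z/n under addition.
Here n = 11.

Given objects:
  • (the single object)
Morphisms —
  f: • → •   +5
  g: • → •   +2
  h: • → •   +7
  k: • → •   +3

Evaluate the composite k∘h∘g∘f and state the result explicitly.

  0 +5≡5 +2≡7 +7≡3 +3≡6  (mod 11)
result: +6

Answer: +6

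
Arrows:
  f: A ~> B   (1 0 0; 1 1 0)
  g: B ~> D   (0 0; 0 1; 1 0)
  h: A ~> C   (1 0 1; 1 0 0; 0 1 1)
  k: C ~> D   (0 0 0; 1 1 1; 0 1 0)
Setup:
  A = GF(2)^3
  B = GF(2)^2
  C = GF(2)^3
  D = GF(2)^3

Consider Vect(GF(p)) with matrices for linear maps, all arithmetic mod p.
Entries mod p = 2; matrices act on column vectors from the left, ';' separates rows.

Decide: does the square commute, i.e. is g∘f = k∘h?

Answer: DOES NOT COMMUTE

Trace:
Along f;g (path 1):
  e0=(1,0,0) f~>(1,1) g~>(0,1,1)
  e1=(0,1,0) f~>(0,1) g~>(0,1,0)
  e2=(0,0,1) f~>(0,0) g~>(0,0,0)
  composite₁ = (0 0 0; 1 1 0; 1 0 0)
Along h;k (path 2):
  e0=(1,0,0) h~>(1,1,0) k~>(0,0,1)
  e1=(0,1,0) h~>(0,0,1) k~>(0,1,0)
  e2=(0,0,1) h~>(1,0,1) k~>(0,0,0)
  composite₂ = (0 0 0; 0 1 0; 1 0 0)
Equal? distinct morphisms ✗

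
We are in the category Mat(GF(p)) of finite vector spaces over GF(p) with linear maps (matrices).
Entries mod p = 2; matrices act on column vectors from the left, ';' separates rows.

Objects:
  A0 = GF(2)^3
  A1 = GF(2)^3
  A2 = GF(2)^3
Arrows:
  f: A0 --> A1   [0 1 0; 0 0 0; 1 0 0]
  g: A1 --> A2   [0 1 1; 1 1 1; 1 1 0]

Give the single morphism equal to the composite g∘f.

  e0=[1,0,0] f-->[0,0,1] g-->[1,1,0]
  e1=[0,1,0] f-->[1,0,0] g-->[0,1,1]
  e2=[0,0,1] f-->[0,0,0] g-->[0,0,0]
⟦path⟧: [1 0 0; 1 1 0; 0 1 0]

Answer: [1 0 0; 1 1 0; 0 1 0]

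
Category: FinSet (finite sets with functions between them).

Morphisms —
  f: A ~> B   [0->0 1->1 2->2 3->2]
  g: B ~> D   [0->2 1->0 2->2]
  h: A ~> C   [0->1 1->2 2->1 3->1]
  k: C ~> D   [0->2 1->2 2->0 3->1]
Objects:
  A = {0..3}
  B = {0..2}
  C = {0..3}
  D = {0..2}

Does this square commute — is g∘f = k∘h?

Path 1 = f;g:
  0 f~>0 g~>2
  1 f~>1 g~>0
  2 f~>2 g~>2
  3 f~>2 g~>2
  composite₁ = [0->2 1->0 2->2 3->2]
Path 2 = h;k:
  0 h~>1 k~>2
  1 h~>2 k~>0
  2 h~>1 k~>2
  3 h~>1 k~>2
  composite₂ = [0->2 1->0 2->2 3->2]
Equal? YES — commutes

Answer: COMMUTES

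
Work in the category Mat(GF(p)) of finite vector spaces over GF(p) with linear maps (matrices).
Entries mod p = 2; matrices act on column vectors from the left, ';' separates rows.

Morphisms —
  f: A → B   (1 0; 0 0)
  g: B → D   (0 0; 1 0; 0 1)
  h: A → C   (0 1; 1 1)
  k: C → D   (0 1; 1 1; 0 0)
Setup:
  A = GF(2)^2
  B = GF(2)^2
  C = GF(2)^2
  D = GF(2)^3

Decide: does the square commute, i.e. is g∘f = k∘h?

Path 1 = f;g:
  e0=[1,0] f→[1,0] g→[0,1,0]
  e1=[0,1] f→[0,0] g→[0,0,0]
  ⟦path⟧₁ = (0 0; 1 0; 0 0)
Path 2 = h;k:
  e0=[1,0] h→[0,1] k→[1,1,0]
  e1=[0,1] h→[1,1] k→[1,0,0]
  ⟦path⟧₂ = (1 1; 1 0; 0 0)
Equal? differ; not commutative

Answer: DOES NOT COMMUTE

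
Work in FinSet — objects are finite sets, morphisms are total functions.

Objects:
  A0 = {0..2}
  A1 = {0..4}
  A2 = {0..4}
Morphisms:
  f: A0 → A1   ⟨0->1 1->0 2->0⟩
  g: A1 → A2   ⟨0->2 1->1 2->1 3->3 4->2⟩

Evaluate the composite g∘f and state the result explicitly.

Answer: ⟨0->1 1->2 2->2⟩

Work:
  0 f→1 g→1
  1 f→0 g→2
  2 f→0 g→2
composite: ⟨0->1 1->2 2->2⟩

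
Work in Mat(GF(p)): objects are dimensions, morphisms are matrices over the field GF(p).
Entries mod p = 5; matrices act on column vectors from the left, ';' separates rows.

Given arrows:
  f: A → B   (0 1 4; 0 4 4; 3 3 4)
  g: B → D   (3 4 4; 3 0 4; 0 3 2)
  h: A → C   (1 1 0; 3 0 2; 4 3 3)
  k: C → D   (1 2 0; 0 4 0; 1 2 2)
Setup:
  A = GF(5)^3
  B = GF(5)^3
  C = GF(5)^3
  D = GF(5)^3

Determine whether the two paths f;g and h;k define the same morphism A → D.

Along f;g (path 1):
  e0=(1,0,0) f→(0,0,3) g→(2,2,1)
  e1=(0,1,0) f→(1,4,3) g→(1,0,3)
  e2=(0,0,1) f→(4,4,4) g→(4,3,0)
  ⟦path⟧₁ = (2 1 4; 2 0 3; 1 3 0)
Along h;k (path 2):
  e0=(1,0,0) h→(1,3,4) k→(2,2,0)
  e1=(0,1,0) h→(1,0,3) k→(1,0,2)
  e2=(0,0,1) h→(0,2,3) k→(4,3,0)
  ⟦path⟧₂ = (2 1 4; 2 0 3; 0 2 0)
Equal? NO — does not commute

Answer: DOES NOT COMMUTE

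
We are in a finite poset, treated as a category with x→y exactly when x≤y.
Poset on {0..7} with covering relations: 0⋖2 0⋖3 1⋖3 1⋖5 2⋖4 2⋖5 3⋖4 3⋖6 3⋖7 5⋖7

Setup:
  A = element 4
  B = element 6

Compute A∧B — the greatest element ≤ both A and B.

Common predecessors of 4,6: {0,1,3}
  0 ⊑ 3
  1 ⊑ 3
  3 ⊑ 3
glb = 3

Answer: A∧B = 3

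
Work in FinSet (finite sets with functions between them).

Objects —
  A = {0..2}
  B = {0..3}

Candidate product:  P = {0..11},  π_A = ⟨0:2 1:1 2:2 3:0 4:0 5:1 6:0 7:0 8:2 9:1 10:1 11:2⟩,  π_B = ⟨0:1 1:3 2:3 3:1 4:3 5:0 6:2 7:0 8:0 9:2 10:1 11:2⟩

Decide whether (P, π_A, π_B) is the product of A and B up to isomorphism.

Answer: VALID PRODUCT

Derivation:
|A|·|B| = 3·4 = 12;  |P| = 12
Check the pairing map k ↦ (π_A(k), π_B(k)):
  0 : (2,1)
  1 : (1,3)
  2 : (2,3)
  3 : (0,1)
  4 : (0,3)
  5 : (1,0)
  6 : (0,2)
  7 : (0,0)
  8 : (2,0)
  9 : (1,2)
  10 : (1,1)
  11 : (2,2)
distinct pairs in image: 12 / 12 needed
  → bijection onto A×B; projections well-typed.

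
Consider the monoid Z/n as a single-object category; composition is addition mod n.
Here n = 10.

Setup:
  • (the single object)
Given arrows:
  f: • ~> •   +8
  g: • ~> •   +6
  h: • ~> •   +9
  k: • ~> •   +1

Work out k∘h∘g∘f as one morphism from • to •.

  0 +8≡8 +6≡4 +9≡3 +1≡4  (mod 10)
composite: +4

Answer: +4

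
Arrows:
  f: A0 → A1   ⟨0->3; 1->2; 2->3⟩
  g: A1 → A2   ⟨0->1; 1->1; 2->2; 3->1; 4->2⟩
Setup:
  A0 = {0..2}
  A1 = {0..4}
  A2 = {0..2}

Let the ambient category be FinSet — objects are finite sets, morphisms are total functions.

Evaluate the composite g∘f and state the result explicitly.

  0 f→3 g→1
  1 f→2 g→2
  2 f→3 g→1
composite: ⟨0->1; 1->2; 2->1⟩

Answer: ⟨0->1; 1->2; 2->1⟩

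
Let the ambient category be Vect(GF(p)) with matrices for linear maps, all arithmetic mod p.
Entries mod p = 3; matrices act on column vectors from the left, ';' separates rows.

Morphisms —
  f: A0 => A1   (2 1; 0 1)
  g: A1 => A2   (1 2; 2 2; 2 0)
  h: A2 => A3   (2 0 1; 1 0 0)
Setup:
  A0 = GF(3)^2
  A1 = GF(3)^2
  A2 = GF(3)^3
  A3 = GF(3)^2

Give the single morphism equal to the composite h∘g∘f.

  e0=(1,0) f=>(2,0) g=>(2,1,1) h=>(2,2)
  e1=(0,1) f=>(1,1) g=>(0,1,2) h=>(2,0)
result: (2 2; 2 0)

Answer: (2 2; 2 0)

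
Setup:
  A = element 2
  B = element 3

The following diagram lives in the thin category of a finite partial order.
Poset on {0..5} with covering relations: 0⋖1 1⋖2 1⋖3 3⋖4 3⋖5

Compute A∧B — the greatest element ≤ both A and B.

{x : x<=A ∧ x<=B} = {0,1}  (A=2, B=3)
  0 <= 1
  1 <= 1
glb = 1

Answer: A∧B = 1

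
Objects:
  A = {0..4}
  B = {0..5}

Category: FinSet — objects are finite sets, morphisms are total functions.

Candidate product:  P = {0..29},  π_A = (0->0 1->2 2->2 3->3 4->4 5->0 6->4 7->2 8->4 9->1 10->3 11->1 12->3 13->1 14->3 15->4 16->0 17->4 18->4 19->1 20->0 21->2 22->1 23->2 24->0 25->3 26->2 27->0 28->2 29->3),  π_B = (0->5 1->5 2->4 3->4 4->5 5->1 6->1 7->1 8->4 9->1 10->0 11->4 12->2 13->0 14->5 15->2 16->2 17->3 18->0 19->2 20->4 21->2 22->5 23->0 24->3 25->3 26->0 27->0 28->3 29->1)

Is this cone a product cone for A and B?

Answer: NOT A VALID PRODUCT — duplicate pair at indices 23,26

Work:
|A|·|B| = 5·6 = 30;  |P| = 30
Check the pairing map k ↦ (π_A(k), π_B(k)):
  0 -> (0,5)
  1 -> (2,5)
  2 -> (2,4)
  3 -> (3,4)
  4 -> (4,5)
  5 -> (0,1)
  6 -> (4,1)
  7 -> (2,1)
  8 -> (4,4)
  9 -> (1,1)
  10 -> (3,0)
  11 -> (1,4)
  12 -> (3,2)
  13 -> (1,0)
  14 -> (3,5)
  15 -> (4,2)
  16 -> (0,2)
  17 -> (4,3)
  18 -> (4,0)
  19 -> (1,2)
  20 -> (0,4)
  21 -> (2,2)
  22 -> (1,5)
  23 -> (2,0)
  24 -> (0,3)
  25 -> (3,3)
  26 -> (2,0)  ✗ repeats pair of k=23
  27 -> (0,0)
  28 -> (2,3)
  29 -> (3,1)
distinct pairs in image: 29 / 30 needed
  → (2,0) hit at k=23 and k=26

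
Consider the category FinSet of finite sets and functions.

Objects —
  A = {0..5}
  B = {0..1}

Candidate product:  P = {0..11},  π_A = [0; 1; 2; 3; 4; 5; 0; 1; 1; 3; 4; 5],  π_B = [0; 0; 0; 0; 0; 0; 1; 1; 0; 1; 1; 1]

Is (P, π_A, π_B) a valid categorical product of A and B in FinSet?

Answer: NOT A VALID PRODUCT — duplicate pair at indices 1,8

Derivation:
|A|·|B| = 6·2 = 12;  |P| = 12
Check the pairing map k ↦ (π_A(k), π_B(k)):
  0 ↦ (0,0)
  1 ↦ (1,0)
  2 ↦ (2,0)
  3 ↦ (3,0)
  4 ↦ (4,0)
  5 ↦ (5,0)
  6 ↦ (0,1)
  7 ↦ (1,1)
  8 ↦ (1,0)  ✗ repeats pair of k=1
  9 ↦ (3,1)
  10 ↦ (4,1)
  11 ↦ (5,1)
distinct pairs in image: 11 / 12 needed
  → (1,0) hit at k=1 and k=8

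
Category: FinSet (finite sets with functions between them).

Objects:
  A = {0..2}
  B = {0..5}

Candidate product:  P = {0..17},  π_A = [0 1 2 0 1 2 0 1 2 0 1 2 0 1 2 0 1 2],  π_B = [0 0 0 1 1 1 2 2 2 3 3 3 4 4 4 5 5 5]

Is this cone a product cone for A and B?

Answer: VALID PRODUCT

Trace:
|A|·|B| = 3·6 = 18;  |P| = 18
Check the pairing map k ↦ (π_A(k), π_B(k)):
  0 -> (0,0)
  1 -> (1,0)
  2 -> (2,0)
  3 -> (0,1)
  4 -> (1,1)
  5 -> (2,1)
  6 -> (0,2)
  7 -> (1,2)
  8 -> (2,2)
  9 -> (0,3)
  10 -> (1,3)
  11 -> (2,3)
  12 -> (0,4)
  13 -> (1,4)
  14 -> (2,4)
  15 -> (0,5)
  16 -> (1,5)
  17 -> (2,5)
distinct pairs in image: 18 / 18 needed
  → bijection onto A×B; projections well-typed.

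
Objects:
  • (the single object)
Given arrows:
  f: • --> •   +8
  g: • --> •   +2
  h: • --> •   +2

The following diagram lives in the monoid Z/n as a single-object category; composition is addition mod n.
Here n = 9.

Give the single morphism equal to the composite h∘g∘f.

  0 +8≡8 +2≡1 +2≡3  (mod 9)
composite: +3

Answer: +3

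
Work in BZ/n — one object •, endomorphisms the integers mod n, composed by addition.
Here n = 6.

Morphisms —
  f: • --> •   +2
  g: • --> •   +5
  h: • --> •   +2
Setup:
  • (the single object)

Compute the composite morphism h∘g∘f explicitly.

  0 +2≡2 +5≡1 +2≡3  (mod 6)
composite: +3

Answer: +3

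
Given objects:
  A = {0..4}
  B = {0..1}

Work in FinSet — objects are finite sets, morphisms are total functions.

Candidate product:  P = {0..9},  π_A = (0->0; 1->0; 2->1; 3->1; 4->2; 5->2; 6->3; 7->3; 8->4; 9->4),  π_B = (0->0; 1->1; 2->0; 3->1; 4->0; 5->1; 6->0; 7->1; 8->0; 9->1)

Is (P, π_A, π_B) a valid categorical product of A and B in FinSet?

|A|·|B| = 5·2 = 10;  |P| = 10
Check the pairing map k ↦ (π_A(k), π_B(k)):
  0 -> (0,0)
  1 -> (0,1)
  2 -> (1,0)
  3 -> (1,1)
  4 -> (2,0)
  5 -> (2,1)
  6 -> (3,0)
  7 -> (3,1)
  8 -> (4,0)
  9 -> (4,1)
distinct pairs in image: 10 / 10 needed
  → bijection onto A×B; projections well-typed.

Answer: VALID PRODUCT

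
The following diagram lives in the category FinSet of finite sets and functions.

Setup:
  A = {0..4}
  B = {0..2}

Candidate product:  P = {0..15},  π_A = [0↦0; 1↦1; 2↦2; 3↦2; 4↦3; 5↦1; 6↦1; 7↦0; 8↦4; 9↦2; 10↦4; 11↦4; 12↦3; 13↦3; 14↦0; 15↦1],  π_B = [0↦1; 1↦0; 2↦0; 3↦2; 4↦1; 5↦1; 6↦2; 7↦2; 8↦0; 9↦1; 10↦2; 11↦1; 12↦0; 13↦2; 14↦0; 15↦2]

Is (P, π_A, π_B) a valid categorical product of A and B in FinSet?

|A|·|B| = 5·3 = 15;  |P| = 16
  → cardinalities differ; no bijection possible.

Answer: NOT A VALID PRODUCT — |P|=16 ≠ |A|·|B|=15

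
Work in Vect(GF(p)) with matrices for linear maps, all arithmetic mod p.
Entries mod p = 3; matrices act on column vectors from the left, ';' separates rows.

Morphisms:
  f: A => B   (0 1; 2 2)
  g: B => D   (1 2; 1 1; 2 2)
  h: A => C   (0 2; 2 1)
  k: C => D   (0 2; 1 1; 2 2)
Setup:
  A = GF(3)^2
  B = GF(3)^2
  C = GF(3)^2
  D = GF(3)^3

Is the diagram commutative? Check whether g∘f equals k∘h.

Answer: COMMUTES

Derivation:
Along f;g (path 1):
  e0=⟨1,0⟩ f=>⟨0,2⟩ g=>⟨1,2,1⟩
  e1=⟨0,1⟩ f=>⟨1,2⟩ g=>⟨2,0,0⟩
  composite₁ = (1 2; 2 0; 1 0)
Along h;k (path 2):
  e0=⟨1,0⟩ h=>⟨0,2⟩ k=>⟨1,2,1⟩
  e1=⟨0,1⟩ h=>⟨2,1⟩ k=>⟨2,0,0⟩
  composite₂ = (1 2; 2 0; 1 0)
Equal? equal; square commutes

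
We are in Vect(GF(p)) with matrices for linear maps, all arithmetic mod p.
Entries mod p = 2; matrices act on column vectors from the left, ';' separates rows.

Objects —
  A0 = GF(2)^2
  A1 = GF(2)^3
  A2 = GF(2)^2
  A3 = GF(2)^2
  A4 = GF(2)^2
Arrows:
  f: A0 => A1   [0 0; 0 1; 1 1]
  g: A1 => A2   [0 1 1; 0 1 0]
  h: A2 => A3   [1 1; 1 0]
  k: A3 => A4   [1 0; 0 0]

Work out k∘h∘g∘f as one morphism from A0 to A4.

Answer: [1 1; 0 0]

Derivation:
  e0=[1,0] f=>[0,0,1] g=>[1,0] h=>[1,1] k=>[1,0]
  e1=[0,1] f=>[0,1,1] g=>[0,1] h=>[1,0] k=>[1,0]
⟦path⟧: [1 1; 0 0]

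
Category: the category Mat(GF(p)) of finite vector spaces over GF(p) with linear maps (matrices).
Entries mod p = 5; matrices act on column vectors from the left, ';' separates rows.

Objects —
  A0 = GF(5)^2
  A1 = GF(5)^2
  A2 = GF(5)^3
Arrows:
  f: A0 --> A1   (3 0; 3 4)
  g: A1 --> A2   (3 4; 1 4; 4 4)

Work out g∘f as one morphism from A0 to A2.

Answer: (1 1; 0 1; 4 1)

Derivation:
  e0=⟨1,0⟩ f-->⟨3,3⟩ g-->⟨1,0,4⟩
  e1=⟨0,1⟩ f-->⟨0,4⟩ g-->⟨1,1,1⟩
⟦path⟧: (1 1; 0 1; 4 1)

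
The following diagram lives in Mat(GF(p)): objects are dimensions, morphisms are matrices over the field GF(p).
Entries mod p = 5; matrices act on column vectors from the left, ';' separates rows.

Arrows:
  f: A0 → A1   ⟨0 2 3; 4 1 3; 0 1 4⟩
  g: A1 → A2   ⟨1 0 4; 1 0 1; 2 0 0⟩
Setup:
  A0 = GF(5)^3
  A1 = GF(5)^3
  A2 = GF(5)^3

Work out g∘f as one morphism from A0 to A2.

  e0=[1,0,0] f→[0,4,0] g→[0,0,0]
  e1=[0,1,0] f→[2,1,1] g→[1,3,4]
  e2=[0,0,1] f→[3,3,4] g→[4,2,1]
result: ⟨0 1 4; 0 3 2; 0 4 1⟩

Answer: ⟨0 1 4; 0 3 2; 0 4 1⟩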